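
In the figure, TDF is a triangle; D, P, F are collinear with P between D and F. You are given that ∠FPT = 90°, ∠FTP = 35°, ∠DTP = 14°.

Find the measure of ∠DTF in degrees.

∠DTF = 49°

1. ∠PFT = 55°  [△TPF]
2. ∠DPT = 90°  [linear pair at P on DF]
3. ∠PDT = 76°  [△TDP]
4. ∠DFT = 55°  [P on ray FD]
5. ∠FDT = 76°  [P on ray DF]
6. ∠DTF = 49°  [△TDF]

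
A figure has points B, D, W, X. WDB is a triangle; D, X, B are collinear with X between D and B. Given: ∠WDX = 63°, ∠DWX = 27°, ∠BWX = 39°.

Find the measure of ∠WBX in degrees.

1. ∠DXW = 90°  [△WDX]
2. ∠BXW = 90°  [linear pair at X on DB]
3. ∠WBX = 51°  [△WXB]

∠WBX = 51°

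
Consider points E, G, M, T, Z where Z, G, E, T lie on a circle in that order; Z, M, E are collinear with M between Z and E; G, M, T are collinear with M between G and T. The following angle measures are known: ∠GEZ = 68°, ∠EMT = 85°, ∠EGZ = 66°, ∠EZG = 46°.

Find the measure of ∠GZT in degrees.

1. ∠GTZ = 68°  [same arc ZG]
2. ∠GMZ = 85°  [vertical angles at M]
3. ∠TGZ = 49°  [△ZMG]
4. ∠GZT = 63°  [△ZGT]

∠GZT = 63°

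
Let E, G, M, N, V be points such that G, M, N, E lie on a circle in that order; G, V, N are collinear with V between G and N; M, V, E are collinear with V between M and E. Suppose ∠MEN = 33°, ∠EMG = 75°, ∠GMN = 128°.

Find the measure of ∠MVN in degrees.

1. ∠MGN = 33°  [same arc MN]
2. ∠GVM = 72°  [△GVM]
3. ∠MVN = 108°  [linear pair at V on GN]

∠MVN = 108°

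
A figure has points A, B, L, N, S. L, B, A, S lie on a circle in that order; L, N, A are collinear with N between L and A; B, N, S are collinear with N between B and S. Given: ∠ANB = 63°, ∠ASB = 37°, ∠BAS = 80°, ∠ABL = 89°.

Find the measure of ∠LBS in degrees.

∠LBS = 26°

1. ∠BNL = 117°  [linear pair at N on LA]
2. ∠ALB = 37°  [same arc BA]
3. ∠LBS = 26°  [△LNB]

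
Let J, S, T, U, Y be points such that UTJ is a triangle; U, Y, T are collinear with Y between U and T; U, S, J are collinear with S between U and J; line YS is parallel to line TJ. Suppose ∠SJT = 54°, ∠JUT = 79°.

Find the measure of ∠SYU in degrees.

∠SYU = 47°

1. ∠TJU = 54°  [S on ray JU]
2. ∠JTU = 47°  [△UTJ]
3. ∠SYU = 47°  [YS∥TJ, corresponding at Y]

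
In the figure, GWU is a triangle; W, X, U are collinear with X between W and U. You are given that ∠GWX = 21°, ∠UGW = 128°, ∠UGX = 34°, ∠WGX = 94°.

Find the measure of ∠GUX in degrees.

1. ∠GWU = 21°  [X on ray WU]
2. ∠GUW = 31°  [△GWU]
3. ∠GUX = 31°  [X on ray UW]

∠GUX = 31°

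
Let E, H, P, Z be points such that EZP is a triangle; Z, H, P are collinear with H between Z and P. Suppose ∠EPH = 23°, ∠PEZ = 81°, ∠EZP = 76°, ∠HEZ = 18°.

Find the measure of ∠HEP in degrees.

∠HEP = 63°

1. ∠EZH = 76°  [H on ray ZP]
2. ∠EHZ = 86°  [△EZH]
3. ∠EHP = 94°  [linear pair at H on ZP]
4. ∠HEP = 63°  [△EHP]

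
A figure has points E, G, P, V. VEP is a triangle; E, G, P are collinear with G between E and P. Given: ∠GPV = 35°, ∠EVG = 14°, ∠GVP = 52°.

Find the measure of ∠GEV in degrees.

1. ∠PGV = 93°  [△VGP]
2. ∠EGV = 87°  [linear pair at G on EP]
3. ∠GEV = 79°  [△VEG]

∠GEV = 79°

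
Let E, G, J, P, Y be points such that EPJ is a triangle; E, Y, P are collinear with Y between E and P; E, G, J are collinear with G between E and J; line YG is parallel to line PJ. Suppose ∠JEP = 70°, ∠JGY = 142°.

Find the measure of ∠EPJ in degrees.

1. ∠GEY = 70°  [Y on EP, G on EJ]
2. ∠EGY = 38°  [linear pair at G on EJ]
3. ∠EYG = 72°  [△EYG]
4. ∠EPJ = 72°  [YG∥PJ, corresponding at Y]

∠EPJ = 72°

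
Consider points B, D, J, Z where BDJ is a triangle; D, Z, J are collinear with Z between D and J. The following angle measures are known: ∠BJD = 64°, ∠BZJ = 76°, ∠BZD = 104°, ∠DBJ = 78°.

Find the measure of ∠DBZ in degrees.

1. ∠BDJ = 38°  [△BDJ]
2. ∠BDZ = 38°  [Z on ray DJ]
3. ∠DBZ = 38°  [△BDZ]

∠DBZ = 38°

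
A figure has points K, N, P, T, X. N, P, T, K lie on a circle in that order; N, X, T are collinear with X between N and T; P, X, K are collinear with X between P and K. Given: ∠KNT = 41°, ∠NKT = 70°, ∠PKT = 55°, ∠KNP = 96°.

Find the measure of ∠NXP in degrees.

∠NXP = 56°

1. ∠KTN = 69°  [△NTK]
2. ∠PNT = 55°  [same arc PT]
3. ∠KPN = 69°  [same arc NK]
4. ∠NXP = 56°  [△NXP]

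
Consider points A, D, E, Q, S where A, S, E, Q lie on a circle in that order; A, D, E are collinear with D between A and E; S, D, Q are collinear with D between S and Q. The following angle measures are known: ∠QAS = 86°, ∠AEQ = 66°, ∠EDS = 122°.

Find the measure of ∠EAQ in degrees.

∠EAQ = 30°

1. ∠ASQ = 66°  [same arc AQ]
2. ∠ADQ = 122°  [vertical angles at D]
3. ∠AQS = 28°  [△ASQ]
4. ∠EAQ = 30°  [△ADQ]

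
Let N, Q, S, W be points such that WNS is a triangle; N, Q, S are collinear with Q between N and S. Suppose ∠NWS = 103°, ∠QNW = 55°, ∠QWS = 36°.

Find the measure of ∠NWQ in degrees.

∠NWQ = 67°

1. ∠SNW = 55°  [Q on ray NS]
2. ∠NSW = 22°  [△WNS]
3. ∠QSW = 22°  [Q on ray SN]
4. ∠SQW = 122°  [△WQS]
5. ∠NQW = 58°  [linear pair at Q on NS]
6. ∠NWQ = 67°  [△WNQ]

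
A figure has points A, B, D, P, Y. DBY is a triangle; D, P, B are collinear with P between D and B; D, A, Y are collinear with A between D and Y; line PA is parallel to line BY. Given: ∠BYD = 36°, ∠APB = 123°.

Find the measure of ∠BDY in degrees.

∠BDY = 87°

1. ∠DAP = 36°  [PA∥BY, corresponding at A]
2. ∠APD = 57°  [linear pair at P on DB]
3. ∠ADP = 87°  [△DPA]
4. ∠BDY = 87°  [P on DB, A on DY]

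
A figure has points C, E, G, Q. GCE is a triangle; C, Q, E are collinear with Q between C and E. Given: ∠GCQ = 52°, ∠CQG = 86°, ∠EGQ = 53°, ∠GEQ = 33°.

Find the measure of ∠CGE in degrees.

∠CGE = 95°

1. ∠ECG = 52°  [Q on ray CE]
2. ∠CEG = 33°  [Q on ray EC]
3. ∠CGE = 95°  [△GCE]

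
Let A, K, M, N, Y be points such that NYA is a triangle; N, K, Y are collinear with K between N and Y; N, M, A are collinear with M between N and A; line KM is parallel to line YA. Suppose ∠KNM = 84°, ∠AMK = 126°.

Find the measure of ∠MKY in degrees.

∠MKY = 138°

1. ∠KMN = 54°  [linear pair at M on NA]
2. ∠MKN = 42°  [△NKM]
3. ∠MKY = 138°  [linear pair at K on NY]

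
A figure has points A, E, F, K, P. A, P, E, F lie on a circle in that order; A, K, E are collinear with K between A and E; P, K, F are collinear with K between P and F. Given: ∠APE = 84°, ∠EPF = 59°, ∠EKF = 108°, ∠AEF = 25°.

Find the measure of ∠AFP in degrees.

1. ∠EAF = 59°  [same arc EF]
2. ∠AKF = 72°  [linear pair at K on AE]
3. ∠AFP = 49°  [△AKF]

∠AFP = 49°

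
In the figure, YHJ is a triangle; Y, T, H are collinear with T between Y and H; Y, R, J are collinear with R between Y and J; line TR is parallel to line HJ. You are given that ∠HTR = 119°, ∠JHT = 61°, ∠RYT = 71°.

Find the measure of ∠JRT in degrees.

∠JRT = 132°

1. ∠RTY = 61°  [linear pair at T on YH]
2. ∠TRY = 48°  [△YTR]
3. ∠JRT = 132°  [linear pair at R on YJ]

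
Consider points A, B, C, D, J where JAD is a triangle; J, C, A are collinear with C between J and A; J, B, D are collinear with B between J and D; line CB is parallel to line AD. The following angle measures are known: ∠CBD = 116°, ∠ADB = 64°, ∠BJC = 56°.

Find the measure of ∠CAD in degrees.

∠CAD = 60°

1. ∠ADJ = 64°  [B on ray DJ]
2. ∠AJD = 56°  [C on JA, B on JD]
3. ∠DAJ = 60°  [△JAD]
4. ∠CAD = 60°  [C on ray AJ]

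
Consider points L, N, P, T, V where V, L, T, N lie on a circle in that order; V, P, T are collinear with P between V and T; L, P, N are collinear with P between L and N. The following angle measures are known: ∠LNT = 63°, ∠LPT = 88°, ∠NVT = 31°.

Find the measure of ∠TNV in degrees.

1. ∠LVT = 63°  [same arc LT]
2. ∠LPV = 92°  [linear pair at P on VT]
3. ∠NLV = 25°  [△VPL]
4. ∠NTV = 25°  [same arc VN]
5. ∠TNV = 124°  [△VTN]

∠TNV = 124°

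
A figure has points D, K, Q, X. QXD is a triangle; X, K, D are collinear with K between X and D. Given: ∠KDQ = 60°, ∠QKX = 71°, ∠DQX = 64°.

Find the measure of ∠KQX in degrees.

∠KQX = 53°

1. ∠QDX = 60°  [K on ray DX]
2. ∠DXQ = 56°  [△QXD]
3. ∠KXQ = 56°  [K on ray XD]
4. ∠KQX = 53°  [△QXK]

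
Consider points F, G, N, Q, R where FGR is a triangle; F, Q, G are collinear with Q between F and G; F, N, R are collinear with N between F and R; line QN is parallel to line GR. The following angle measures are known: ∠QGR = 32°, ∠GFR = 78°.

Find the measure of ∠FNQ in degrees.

∠FNQ = 70°

1. ∠FGR = 32°  [Q on ray GF]
2. ∠FRG = 70°  [△FGR]
3. ∠FNQ = 70°  [QN∥GR, corresponding at N]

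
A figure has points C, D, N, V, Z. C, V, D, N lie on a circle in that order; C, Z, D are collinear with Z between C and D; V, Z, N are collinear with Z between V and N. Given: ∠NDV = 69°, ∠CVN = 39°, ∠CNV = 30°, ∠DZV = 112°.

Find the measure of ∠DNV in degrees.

1. ∠CDV = 30°  [same arc CV]
2. ∠DVN = 38°  [△VZD]
3. ∠DNV = 73°  [△VDN]

∠DNV = 73°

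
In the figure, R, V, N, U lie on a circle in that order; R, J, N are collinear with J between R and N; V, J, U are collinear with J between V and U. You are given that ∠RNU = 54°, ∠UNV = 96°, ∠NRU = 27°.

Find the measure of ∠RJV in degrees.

∠RJV = 69°

1. ∠RVU = 54°  [same arc RU]
2. ∠NUR = 99°  [△RNU]
3. ∠URV = 84°  [cyclic RVNU, opposite ∠R+∠N]
4. ∠RUV = 42°  [△RVU]
5. ∠NVR = 81°  [cyclic RVNU, opposite ∠V+∠U]
6. ∠RNV = 42°  [same arc RV]
7. ∠NRV = 57°  [△RVN]
8. ∠RJV = 69°  [△RJV]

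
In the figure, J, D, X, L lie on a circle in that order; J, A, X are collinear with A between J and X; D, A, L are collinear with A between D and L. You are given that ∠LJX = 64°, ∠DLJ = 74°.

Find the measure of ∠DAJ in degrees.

1. ∠LDX = 64°  [same arc XL]
2. ∠DXJ = 74°  [same arc JD]
3. ∠DAX = 42°  [△DAX]
4. ∠DAJ = 138°  [linear pair at A on JX]

∠DAJ = 138°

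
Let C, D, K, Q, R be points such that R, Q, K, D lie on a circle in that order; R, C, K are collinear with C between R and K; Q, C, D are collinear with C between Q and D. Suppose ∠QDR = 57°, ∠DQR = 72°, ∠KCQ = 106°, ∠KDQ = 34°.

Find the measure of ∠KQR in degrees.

∠KQR = 89°

1. ∠QKR = 57°  [same arc RQ]
2. ∠KRQ = 34°  [same arc QK]
3. ∠KQR = 89°  [△RQK]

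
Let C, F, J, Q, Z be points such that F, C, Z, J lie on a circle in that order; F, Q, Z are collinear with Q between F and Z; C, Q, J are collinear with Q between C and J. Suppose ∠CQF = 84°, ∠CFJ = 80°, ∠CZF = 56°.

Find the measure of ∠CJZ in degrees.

1. ∠CQZ = 96°  [linear pair at Q on FZ]
2. ∠CZJ = 100°  [cyclic FCZJ, opposite ∠F+∠Z]
3. ∠JCZ = 28°  [△CQZ]
4. ∠CJZ = 52°  [△CZJ]

∠CJZ = 52°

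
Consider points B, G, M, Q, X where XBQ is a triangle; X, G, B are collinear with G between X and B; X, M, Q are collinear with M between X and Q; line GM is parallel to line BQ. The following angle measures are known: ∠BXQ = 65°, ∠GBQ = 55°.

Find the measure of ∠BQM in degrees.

1. ∠QBX = 55°  [G on ray BX]
2. ∠BQX = 60°  [△XBQ]
3. ∠BQM = 60°  [M on ray QX]

∠BQM = 60°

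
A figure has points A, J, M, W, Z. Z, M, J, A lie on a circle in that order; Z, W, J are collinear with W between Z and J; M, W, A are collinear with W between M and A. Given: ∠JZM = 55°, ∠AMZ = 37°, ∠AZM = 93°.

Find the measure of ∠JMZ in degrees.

1. ∠MAZ = 50°  [△ZMA]
2. ∠MJZ = 50°  [same arc ZM]
3. ∠JMZ = 75°  [△ZMJ]

∠JMZ = 75°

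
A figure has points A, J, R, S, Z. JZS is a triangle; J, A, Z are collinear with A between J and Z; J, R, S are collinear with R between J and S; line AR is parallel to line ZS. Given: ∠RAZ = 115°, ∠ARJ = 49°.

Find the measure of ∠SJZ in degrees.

∠SJZ = 66°

1. ∠JAR = 65°  [linear pair at A on JZ]
2. ∠AJR = 66°  [△JAR]
3. ∠SJZ = 66°  [A on JZ, R on JS]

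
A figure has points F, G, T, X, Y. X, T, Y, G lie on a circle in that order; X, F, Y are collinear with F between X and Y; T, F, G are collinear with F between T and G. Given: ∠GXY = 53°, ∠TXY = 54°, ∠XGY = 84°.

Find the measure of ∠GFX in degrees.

1. ∠GYX = 43°  [△XYG]
2. ∠TGY = 54°  [same arc TY]
3. ∠GFY = 83°  [△YFG]
4. ∠GFX = 97°  [linear pair at F on XY]

∠GFX = 97°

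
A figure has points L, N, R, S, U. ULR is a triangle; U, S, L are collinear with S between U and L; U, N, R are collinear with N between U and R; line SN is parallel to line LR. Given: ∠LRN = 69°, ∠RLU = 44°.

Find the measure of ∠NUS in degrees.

1. ∠LRU = 69°  [N on ray RU]
2. ∠LUR = 67°  [△ULR]
3. ∠NUS = 67°  [S on UL, N on UR]

∠NUS = 67°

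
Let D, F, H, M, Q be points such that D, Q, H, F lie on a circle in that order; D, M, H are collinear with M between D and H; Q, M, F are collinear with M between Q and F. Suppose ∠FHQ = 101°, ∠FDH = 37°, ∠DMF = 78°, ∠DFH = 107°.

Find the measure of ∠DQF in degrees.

∠DQF = 36°

1. ∠FDQ = 79°  [cyclic DQHF, opposite ∠D+∠H]
2. ∠DFQ = 65°  [△DMF]
3. ∠DQF = 36°  [△DQF]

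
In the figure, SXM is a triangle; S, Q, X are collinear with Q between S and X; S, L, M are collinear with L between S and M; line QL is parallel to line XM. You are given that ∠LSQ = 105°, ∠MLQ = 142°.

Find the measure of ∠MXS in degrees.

1. ∠QLS = 38°  [linear pair at L on SM]
2. ∠LQS = 37°  [△SQL]
3. ∠MXS = 37°  [QL∥XM, corresponding at Q]

∠MXS = 37°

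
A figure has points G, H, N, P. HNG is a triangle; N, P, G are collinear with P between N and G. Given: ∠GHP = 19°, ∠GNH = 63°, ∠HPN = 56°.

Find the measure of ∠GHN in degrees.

1. ∠GPH = 124°  [linear pair at P on NG]
2. ∠HGP = 37°  [△HPG]
3. ∠HGN = 37°  [P on ray GN]
4. ∠GHN = 80°  [△HNG]

∠GHN = 80°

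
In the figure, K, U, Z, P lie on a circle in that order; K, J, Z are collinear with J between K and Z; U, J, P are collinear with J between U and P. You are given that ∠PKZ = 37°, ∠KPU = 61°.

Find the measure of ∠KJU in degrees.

1. ∠PUZ = 37°  [same arc ZP]
2. ∠KZU = 61°  [same arc KU]
3. ∠UJZ = 82°  [△UJZ]
4. ∠KJU = 98°  [linear pair at J on KZ]

∠KJU = 98°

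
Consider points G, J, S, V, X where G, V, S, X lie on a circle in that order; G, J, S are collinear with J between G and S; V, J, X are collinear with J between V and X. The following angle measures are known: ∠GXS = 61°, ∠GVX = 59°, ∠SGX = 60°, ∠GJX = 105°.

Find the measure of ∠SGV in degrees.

1. ∠GSX = 59°  [△GSX]
2. ∠SJX = 75°  [linear pair at J on GS]
3. ∠SXV = 46°  [△SJX]
4. ∠SGV = 46°  [same arc VS]

∠SGV = 46°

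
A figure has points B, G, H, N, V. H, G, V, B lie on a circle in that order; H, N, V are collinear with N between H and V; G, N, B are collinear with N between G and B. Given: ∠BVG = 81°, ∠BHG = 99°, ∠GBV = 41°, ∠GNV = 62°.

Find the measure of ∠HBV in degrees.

∠HBV = 101°

1. ∠BGV = 58°  [△GVB]
2. ∠GHV = 41°  [same arc GV]
3. ∠GVH = 60°  [△GNV]
4. ∠HGV = 79°  [△HGV]
5. ∠HBV = 101°  [cyclic HGVB, opposite ∠G+∠B]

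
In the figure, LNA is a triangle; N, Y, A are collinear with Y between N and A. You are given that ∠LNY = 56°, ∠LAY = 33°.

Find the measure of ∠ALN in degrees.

∠ALN = 91°

1. ∠ANL = 56°  [Y on ray NA]
2. ∠LAN = 33°  [Y on ray AN]
3. ∠ALN = 91°  [△LNA]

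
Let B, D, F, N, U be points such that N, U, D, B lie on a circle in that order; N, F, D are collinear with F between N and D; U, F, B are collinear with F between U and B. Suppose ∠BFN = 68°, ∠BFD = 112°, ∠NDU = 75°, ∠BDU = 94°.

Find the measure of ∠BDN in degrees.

1. ∠DFU = 68°  [vertical angles at F]
2. ∠BUD = 37°  [△UFD]
3. ∠DBU = 49°  [△UDB]
4. ∠BDN = 19°  [△DFB]

∠BDN = 19°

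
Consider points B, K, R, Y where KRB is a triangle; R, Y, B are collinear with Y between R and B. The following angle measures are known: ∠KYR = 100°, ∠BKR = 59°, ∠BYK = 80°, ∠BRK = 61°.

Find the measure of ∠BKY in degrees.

1. ∠KBR = 60°  [△KRB]
2. ∠KBY = 60°  [Y on ray BR]
3. ∠BKY = 40°  [△KYB]

∠BKY = 40°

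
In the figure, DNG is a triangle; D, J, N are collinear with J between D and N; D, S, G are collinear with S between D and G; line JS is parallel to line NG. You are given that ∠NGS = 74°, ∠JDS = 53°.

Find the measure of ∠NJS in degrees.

∠NJS = 127°

1. ∠DGN = 74°  [S on ray GD]
2. ∠GDN = 53°  [J on DN, S on DG]
3. ∠DNG = 53°  [△DNG]
4. ∠DJS = 53°  [JS∥NG, corresponding at J]
5. ∠NJS = 127°  [linear pair at J on DN]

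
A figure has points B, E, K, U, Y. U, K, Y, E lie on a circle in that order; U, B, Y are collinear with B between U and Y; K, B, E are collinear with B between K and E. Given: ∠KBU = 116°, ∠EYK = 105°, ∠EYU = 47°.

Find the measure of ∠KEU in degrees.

1. ∠EUK = 75°  [cyclic UKYE, opposite ∠U+∠Y]
2. ∠EKU = 47°  [same arc UE]
3. ∠KEU = 58°  [△UKE]

∠KEU = 58°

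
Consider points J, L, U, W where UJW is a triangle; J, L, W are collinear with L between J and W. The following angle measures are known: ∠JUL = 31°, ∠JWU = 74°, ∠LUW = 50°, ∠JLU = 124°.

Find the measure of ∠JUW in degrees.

1. ∠LJU = 25°  [△UJL]
2. ∠UJW = 25°  [L on ray JW]
3. ∠JUW = 81°  [△UJW]

∠JUW = 81°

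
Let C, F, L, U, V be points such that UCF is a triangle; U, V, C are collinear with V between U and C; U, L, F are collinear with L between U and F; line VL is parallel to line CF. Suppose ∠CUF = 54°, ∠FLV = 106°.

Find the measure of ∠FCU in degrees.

∠FCU = 52°

1. ∠LUV = 54°  [V on UC, L on UF]
2. ∠ULV = 74°  [linear pair at L on UF]
3. ∠LVU = 52°  [△UVL]
4. ∠FCU = 52°  [VL∥CF, corresponding at V]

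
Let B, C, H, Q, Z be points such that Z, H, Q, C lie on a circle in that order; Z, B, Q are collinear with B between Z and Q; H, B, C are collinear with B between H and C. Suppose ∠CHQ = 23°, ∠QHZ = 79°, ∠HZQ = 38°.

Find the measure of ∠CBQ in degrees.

1. ∠CZQ = 23°  [same arc QC]
2. ∠QCZ = 101°  [cyclic ZHQC, opposite ∠H+∠C]
3. ∠HCQ = 38°  [same arc HQ]
4. ∠CQZ = 56°  [△ZQC]
5. ∠CBQ = 86°  [△QBC]

∠CBQ = 86°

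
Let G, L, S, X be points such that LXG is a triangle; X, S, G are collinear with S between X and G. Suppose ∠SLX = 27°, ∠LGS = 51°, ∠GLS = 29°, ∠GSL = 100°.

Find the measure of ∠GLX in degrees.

1. ∠LGX = 51°  [S on ray GX]
2. ∠LSX = 80°  [linear pair at S on XG]
3. ∠LXS = 73°  [△LXS]
4. ∠GXL = 73°  [S on ray XG]
5. ∠GLX = 56°  [△LXG]

∠GLX = 56°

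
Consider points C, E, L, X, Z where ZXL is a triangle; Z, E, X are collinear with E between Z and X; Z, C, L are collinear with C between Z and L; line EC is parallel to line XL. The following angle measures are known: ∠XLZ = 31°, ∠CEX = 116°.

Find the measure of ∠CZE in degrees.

1. ∠ECZ = 31°  [EC∥XL, corresponding at C]
2. ∠CEZ = 64°  [linear pair at E on ZX]
3. ∠CZE = 85°  [△ZEC]

∠CZE = 85°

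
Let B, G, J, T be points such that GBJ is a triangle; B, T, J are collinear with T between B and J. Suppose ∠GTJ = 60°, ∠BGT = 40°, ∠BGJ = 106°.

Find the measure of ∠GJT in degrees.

∠GJT = 54°

1. ∠BTG = 120°  [linear pair at T on BJ]
2. ∠GBT = 20°  [△GBT]
3. ∠GBJ = 20°  [T on ray BJ]
4. ∠BJG = 54°  [△GBJ]
5. ∠GJT = 54°  [T on ray JB]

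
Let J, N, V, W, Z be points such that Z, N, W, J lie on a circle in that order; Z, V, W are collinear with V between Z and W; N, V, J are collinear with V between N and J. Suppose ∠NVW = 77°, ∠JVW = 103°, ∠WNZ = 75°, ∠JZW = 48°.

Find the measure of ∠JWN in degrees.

1. ∠WJZ = 105°  [cyclic ZNWJ, opposite ∠N+∠J]
2. ∠JNW = 48°  [same arc WJ]
3. ∠JWZ = 27°  [△ZWJ]
4. ∠NJW = 50°  [△WVJ]
5. ∠JWN = 82°  [△NWJ]

∠JWN = 82°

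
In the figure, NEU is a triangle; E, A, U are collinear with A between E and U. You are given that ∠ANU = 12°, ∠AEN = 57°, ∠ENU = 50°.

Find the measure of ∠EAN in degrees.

∠EAN = 85°

1. ∠NEU = 57°  [A on ray EU]
2. ∠EUN = 73°  [△NEU]
3. ∠AUN = 73°  [A on ray UE]
4. ∠NAU = 95°  [△NAU]
5. ∠EAN = 85°  [linear pair at A on EU]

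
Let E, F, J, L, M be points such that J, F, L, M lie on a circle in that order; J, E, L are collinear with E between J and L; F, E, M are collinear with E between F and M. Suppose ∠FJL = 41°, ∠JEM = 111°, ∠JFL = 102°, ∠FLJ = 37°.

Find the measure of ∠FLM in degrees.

∠FLM = 107°

1. ∠FML = 41°  [same arc FL]
2. ∠FEL = 111°  [vertical angles at E]
3. ∠LFM = 32°  [△FEL]
4. ∠FLM = 107°  [△FLM]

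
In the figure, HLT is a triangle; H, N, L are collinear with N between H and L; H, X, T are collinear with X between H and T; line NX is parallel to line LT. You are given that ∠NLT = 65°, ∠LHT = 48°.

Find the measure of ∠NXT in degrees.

∠NXT = 113°

1. ∠HLT = 65°  [N on ray LH]
2. ∠HTL = 67°  [△HLT]
3. ∠HXN = 67°  [NX∥LT, corresponding at X]
4. ∠NXT = 113°  [linear pair at X on HT]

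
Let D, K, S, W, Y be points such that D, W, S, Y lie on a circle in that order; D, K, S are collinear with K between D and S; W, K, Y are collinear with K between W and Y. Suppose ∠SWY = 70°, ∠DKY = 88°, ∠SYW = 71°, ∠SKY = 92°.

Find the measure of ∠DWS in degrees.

1. ∠SKW = 88°  [vertical angles at K]
2. ∠SDW = 71°  [same arc WS]
3. ∠DSW = 22°  [△WKS]
4. ∠DWS = 87°  [△DWS]

∠DWS = 87°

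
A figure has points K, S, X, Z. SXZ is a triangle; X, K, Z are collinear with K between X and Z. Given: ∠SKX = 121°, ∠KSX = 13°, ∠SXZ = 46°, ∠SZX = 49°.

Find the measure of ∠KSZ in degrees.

1. ∠SKZ = 59°  [linear pair at K on XZ]
2. ∠KZS = 49°  [K on ray ZX]
3. ∠KSZ = 72°  [△SKZ]

∠KSZ = 72°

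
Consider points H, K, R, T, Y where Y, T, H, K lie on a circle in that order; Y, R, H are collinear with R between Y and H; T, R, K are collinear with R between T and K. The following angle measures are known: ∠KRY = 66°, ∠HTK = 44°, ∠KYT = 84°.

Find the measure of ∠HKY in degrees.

1. ∠HRK = 114°  [linear pair at R on YH]
2. ∠HYK = 44°  [same arc HK]
3. ∠KHT = 96°  [cyclic YTHK, opposite ∠Y+∠H]
4. ∠HKT = 40°  [△THK]
5. ∠KHY = 26°  [△HRK]
6. ∠HKY = 110°  [△YHK]

∠HKY = 110°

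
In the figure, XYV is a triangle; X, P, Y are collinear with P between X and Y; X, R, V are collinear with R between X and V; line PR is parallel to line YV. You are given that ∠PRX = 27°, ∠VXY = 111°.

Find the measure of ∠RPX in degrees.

1. ∠XVY = 27°  [PR∥YV, corresponding at R]
2. ∠VYX = 42°  [△XYV]
3. ∠RPX = 42°  [PR∥YV, corresponding at P]

∠RPX = 42°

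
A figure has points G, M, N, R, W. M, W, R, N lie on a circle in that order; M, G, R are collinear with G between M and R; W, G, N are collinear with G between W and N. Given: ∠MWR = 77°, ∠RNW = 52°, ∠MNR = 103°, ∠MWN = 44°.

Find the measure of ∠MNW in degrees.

∠MNW = 51°

1. ∠RMW = 52°  [same arc WR]
2. ∠MRW = 51°  [△MWR]
3. ∠MNW = 51°  [same arc MW]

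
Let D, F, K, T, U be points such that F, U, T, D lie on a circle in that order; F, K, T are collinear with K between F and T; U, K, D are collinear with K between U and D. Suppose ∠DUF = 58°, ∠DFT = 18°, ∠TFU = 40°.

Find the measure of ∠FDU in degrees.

1. ∠FKU = 82°  [△FKU]
2. ∠DUT = 18°  [same arc TD]
3. ∠TKU = 98°  [linear pair at K on FT]
4. ∠FTU = 64°  [△UKT]
5. ∠FDU = 64°  [same arc FU]

∠FDU = 64°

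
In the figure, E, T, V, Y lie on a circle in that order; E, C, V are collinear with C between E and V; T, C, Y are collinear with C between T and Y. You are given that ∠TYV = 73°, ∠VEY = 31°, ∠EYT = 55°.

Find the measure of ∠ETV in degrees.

1. ∠TEV = 73°  [same arc TV]
2. ∠EVT = 55°  [same arc ET]
3. ∠ETV = 52°  [△ETV]

∠ETV = 52°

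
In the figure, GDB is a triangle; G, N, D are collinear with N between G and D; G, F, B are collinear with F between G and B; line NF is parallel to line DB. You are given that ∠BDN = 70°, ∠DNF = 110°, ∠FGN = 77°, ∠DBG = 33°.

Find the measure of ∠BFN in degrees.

1. ∠FNG = 70°  [linear pair at N on GD]
2. ∠GFN = 33°  [△GNF]
3. ∠BFN = 147°  [linear pair at F on GB]

∠BFN = 147°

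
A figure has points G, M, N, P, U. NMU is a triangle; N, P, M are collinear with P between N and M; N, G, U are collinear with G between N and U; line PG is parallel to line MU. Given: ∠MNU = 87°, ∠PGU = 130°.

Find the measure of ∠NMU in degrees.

1. ∠GNP = 87°  [P on NM, G on NU]
2. ∠NGP = 50°  [linear pair at G on NU]
3. ∠GPN = 43°  [△NPG]
4. ∠NMU = 43°  [PG∥MU, corresponding at P]

∠NMU = 43°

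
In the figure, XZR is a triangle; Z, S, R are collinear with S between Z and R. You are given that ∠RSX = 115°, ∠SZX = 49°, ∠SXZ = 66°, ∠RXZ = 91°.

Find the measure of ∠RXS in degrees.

1. ∠RZX = 49°  [S on ray ZR]
2. ∠XRZ = 40°  [△XZR]
3. ∠SRX = 40°  [S on ray RZ]
4. ∠RXS = 25°  [△XSR]

∠RXS = 25°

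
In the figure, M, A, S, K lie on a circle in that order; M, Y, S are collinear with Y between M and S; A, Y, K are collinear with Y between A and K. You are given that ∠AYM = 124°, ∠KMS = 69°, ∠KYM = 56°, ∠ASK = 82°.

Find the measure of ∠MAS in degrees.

∠MAS = 96°

1. ∠AYS = 56°  [linear pair at Y on MS]
2. ∠KAS = 69°  [same arc SK]
3. ∠AKS = 29°  [△ASK]
4. ∠ASM = 55°  [△AYS]
5. ∠AMS = 29°  [same arc AS]
6. ∠MAS = 96°  [△MAS]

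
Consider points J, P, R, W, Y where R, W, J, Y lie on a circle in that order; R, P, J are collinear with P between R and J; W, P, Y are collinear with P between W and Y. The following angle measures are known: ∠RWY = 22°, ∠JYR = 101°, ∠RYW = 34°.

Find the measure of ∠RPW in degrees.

∠RPW = 91°

1. ∠JWR = 79°  [cyclic RWJY, opposite ∠W+∠Y]
2. ∠RJW = 34°  [same arc RW]
3. ∠JRW = 67°  [△RWJ]
4. ∠RPW = 91°  [△RPW]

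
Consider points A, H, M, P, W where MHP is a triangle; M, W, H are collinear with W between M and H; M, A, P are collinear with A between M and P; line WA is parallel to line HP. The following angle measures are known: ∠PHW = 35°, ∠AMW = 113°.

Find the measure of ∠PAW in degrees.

∠PAW = 148°

1. ∠MHP = 35°  [W on ray HM]
2. ∠HMP = 113°  [W on MH, A on MP]
3. ∠HPM = 32°  [△MHP]
4. ∠MAW = 32°  [WA∥HP, corresponding at A]
5. ∠PAW = 148°  [linear pair at A on MP]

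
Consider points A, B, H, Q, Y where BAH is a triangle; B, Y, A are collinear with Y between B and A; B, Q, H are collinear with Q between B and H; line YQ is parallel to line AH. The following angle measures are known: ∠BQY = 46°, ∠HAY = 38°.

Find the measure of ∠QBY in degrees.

∠QBY = 96°

1. ∠AHB = 46°  [YQ∥AH, corresponding at Q]
2. ∠BAH = 38°  [Y on ray AB]
3. ∠ABH = 96°  [△BAH]
4. ∠QBY = 96°  [Y on BA, Q on BH]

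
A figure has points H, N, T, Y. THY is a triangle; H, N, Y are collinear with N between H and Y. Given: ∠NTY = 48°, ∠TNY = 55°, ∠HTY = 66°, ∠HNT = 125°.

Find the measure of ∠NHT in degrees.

1. ∠NYT = 77°  [△TNY]
2. ∠HYT = 77°  [N on ray YH]
3. ∠THY = 37°  [△THY]
4. ∠NHT = 37°  [N on ray HY]

∠NHT = 37°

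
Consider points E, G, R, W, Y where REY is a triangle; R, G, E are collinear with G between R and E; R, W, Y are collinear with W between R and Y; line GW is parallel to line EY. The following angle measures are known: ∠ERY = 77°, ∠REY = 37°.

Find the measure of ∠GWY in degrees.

1. ∠EYR = 66°  [△REY]
2. ∠GWR = 66°  [GW∥EY, corresponding at W]
3. ∠GWY = 114°  [linear pair at W on RY]

∠GWY = 114°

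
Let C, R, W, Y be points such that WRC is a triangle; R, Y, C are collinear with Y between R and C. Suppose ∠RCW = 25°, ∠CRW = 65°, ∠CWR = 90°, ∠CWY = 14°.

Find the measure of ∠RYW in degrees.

1. ∠WCY = 25°  [Y on ray CR]
2. ∠CYW = 141°  [△WYC]
3. ∠RYW = 39°  [linear pair at Y on RC]

∠RYW = 39°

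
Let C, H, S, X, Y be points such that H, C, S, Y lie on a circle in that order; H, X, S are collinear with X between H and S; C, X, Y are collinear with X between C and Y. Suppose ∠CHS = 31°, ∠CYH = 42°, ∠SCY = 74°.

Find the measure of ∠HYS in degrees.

∠HYS = 73°

1. ∠CSH = 42°  [same arc HC]
2. ∠HCS = 107°  [△HCS]
3. ∠HYS = 73°  [cyclic HCSY, opposite ∠C+∠Y]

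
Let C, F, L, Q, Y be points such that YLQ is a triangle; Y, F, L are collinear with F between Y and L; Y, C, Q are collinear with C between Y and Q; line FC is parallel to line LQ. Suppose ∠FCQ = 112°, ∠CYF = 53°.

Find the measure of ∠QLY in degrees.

∠QLY = 59°

1. ∠FCY = 68°  [linear pair at C on YQ]
2. ∠CFY = 59°  [△YFC]
3. ∠QLY = 59°  [FC∥LQ, corresponding at F]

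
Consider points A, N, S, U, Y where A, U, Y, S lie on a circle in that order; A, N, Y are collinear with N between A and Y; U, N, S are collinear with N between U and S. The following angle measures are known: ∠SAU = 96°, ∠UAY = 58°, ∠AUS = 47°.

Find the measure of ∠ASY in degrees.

∠ASY = 95°

1. ∠SYU = 84°  [cyclic AUYS, opposite ∠A+∠Y]
2. ∠USY = 58°  [same arc UY]
3. ∠AYS = 47°  [same arc AS]
4. ∠SUY = 38°  [△UYS]
5. ∠SAY = 38°  [same arc YS]
6. ∠ASY = 95°  [△AYS]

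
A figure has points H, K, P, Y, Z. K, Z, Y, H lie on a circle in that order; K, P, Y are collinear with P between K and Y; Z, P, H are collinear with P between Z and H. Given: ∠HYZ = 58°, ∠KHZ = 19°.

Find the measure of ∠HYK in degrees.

1. ∠HKZ = 122°  [cyclic KZYH, opposite ∠K+∠Y]
2. ∠HZK = 39°  [△KZH]
3. ∠HYK = 39°  [same arc KH]

∠HYK = 39°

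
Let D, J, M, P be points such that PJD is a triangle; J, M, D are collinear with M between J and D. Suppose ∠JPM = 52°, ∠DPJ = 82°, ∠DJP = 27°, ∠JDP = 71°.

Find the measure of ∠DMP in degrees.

1. ∠MJP = 27°  [M on ray JD]
2. ∠JMP = 101°  [△PJM]
3. ∠DMP = 79°  [linear pair at M on JD]

∠DMP = 79°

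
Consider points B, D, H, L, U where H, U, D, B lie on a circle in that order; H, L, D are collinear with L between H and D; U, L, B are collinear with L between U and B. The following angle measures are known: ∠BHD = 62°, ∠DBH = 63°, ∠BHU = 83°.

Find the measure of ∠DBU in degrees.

∠DBU = 21°

1. ∠BUD = 62°  [same arc DB]
2. ∠BDU = 97°  [cyclic HUDB, opposite ∠H+∠D]
3. ∠DBU = 21°  [△UDB]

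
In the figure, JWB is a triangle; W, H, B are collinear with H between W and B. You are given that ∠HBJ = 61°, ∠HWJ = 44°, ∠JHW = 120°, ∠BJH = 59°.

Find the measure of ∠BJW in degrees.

∠BJW = 75°

1. ∠JBW = 61°  [H on ray BW]
2. ∠BWJ = 44°  [H on ray WB]
3. ∠BJW = 75°  [△JWB]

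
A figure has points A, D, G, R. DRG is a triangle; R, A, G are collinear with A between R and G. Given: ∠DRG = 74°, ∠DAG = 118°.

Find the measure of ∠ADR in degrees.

∠ADR = 44°

1. ∠ARD = 74°  [A on ray RG]
2. ∠DAR = 62°  [linear pair at A on RG]
3. ∠ADR = 44°  [△DRA]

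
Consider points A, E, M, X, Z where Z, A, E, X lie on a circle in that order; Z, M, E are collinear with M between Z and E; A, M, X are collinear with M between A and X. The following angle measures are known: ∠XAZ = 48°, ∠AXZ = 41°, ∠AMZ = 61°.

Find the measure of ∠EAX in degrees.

1. ∠AEZ = 41°  [same arc ZA]
2. ∠AME = 119°  [linear pair at M on ZE]
3. ∠EAX = 20°  [△AME]

∠EAX = 20°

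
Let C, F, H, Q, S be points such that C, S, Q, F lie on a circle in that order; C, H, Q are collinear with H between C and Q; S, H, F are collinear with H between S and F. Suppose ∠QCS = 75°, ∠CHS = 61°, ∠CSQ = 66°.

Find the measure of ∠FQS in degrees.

∠FQS = 83°

1. ∠QFS = 75°  [same arc SQ]
2. ∠CQS = 39°  [△CSQ]
3. ∠QHS = 119°  [linear pair at H on CQ]
4. ∠FSQ = 22°  [△SHQ]
5. ∠FQS = 83°  [△SQF]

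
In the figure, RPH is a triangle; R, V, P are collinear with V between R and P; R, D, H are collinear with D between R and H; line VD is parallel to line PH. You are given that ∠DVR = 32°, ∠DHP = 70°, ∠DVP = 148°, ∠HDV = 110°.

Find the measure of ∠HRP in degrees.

∠HRP = 78°

1. ∠HPR = 32°  [VD∥PH, corresponding at V]
2. ∠PHR = 70°  [D on ray HR]
3. ∠HRP = 78°  [△RPH]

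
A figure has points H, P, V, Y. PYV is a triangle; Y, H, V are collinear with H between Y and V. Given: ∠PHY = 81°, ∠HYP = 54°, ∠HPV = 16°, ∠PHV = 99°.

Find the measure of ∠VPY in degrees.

1. ∠PYV = 54°  [H on ray YV]
2. ∠HVP = 65°  [△PHV]
3. ∠PVY = 65°  [H on ray VY]
4. ∠VPY = 61°  [△PYV]

∠VPY = 61°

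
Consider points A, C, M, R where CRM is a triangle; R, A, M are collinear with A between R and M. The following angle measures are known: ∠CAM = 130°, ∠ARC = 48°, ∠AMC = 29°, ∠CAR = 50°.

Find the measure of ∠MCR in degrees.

1. ∠CRM = 48°  [A on ray RM]
2. ∠CMR = 29°  [A on ray MR]
3. ∠MCR = 103°  [△CRM]

∠MCR = 103°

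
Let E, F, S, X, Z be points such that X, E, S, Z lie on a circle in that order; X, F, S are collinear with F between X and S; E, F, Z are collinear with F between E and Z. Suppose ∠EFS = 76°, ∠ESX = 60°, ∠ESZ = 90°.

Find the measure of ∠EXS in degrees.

∠EXS = 46°

1. ∠SEZ = 44°  [△EFS]
2. ∠EZS = 46°  [△ESZ]
3. ∠EXS = 46°  [same arc ES]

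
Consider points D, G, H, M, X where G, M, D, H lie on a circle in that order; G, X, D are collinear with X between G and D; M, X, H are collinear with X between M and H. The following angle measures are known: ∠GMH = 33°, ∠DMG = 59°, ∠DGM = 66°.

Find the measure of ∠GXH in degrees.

∠GXH = 99°

1. ∠GDH = 33°  [same arc GH]
2. ∠DHG = 121°  [cyclic GMDH, opposite ∠M+∠H]
3. ∠GDM = 55°  [△GMD]
4. ∠DGH = 26°  [△GDH]
5. ∠GHM = 55°  [same arc GM]
6. ∠GXH = 99°  [△GXH]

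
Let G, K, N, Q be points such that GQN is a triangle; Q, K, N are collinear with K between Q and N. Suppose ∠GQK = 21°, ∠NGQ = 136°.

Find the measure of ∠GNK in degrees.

∠GNK = 23°

1. ∠GQN = 21°  [K on ray QN]
2. ∠GNQ = 23°  [△GQN]
3. ∠GNK = 23°  [K on ray NQ]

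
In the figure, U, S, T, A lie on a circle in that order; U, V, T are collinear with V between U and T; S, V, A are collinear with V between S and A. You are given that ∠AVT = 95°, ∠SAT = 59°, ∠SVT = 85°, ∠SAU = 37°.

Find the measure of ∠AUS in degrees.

∠AUS = 117°

1. ∠SVU = 95°  [vertical angles at V]
2. ∠SUT = 59°  [same arc ST]
3. ∠ASU = 26°  [△UVS]
4. ∠AUS = 117°  [△USA]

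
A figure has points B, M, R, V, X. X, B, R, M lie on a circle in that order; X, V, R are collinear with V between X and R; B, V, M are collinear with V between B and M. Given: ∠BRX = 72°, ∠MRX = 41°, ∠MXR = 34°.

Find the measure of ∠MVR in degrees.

∠MVR = 106°

1. ∠BMX = 72°  [same arc XB]
2. ∠MVX = 74°  [△XVM]
3. ∠MVR = 106°  [linear pair at V on XR]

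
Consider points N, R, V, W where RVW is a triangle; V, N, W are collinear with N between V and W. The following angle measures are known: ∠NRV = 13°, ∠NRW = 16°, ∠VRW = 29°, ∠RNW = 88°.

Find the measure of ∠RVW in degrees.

∠RVW = 75°

1. ∠NWR = 76°  [△RNW]
2. ∠RWV = 76°  [N on ray WV]
3. ∠RVW = 75°  [△RVW]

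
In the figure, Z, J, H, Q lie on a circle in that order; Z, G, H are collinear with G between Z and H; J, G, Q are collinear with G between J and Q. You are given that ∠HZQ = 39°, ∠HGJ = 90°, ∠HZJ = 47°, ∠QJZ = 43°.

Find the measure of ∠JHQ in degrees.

1. ∠HJQ = 39°  [same arc HQ]
2. ∠HQJ = 47°  [same arc JH]
3. ∠JHQ = 94°  [△JHQ]

∠JHQ = 94°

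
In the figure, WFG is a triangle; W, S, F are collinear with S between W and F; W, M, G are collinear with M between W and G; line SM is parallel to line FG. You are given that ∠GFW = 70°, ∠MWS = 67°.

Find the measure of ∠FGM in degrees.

∠FGM = 43°

1. ∠MSW = 70°  [SM∥FG, corresponding at S]
2. ∠SMW = 43°  [△WSM]
3. ∠GMS = 137°  [linear pair at M on WG]
4. ∠FGM = 43°  [SM∥FG, co-interior at G–M]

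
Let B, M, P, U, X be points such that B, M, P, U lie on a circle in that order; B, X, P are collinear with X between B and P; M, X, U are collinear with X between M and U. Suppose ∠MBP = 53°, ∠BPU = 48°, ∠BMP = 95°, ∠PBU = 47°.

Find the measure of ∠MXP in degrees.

1. ∠BPM = 32°  [△BMP]
2. ∠PMU = 47°  [same arc PU]
3. ∠MXP = 101°  [△MXP]

∠MXP = 101°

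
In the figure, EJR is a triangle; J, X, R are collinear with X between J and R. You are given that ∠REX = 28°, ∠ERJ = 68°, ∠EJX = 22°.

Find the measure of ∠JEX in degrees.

1. ∠ERX = 68°  [X on ray RJ]
2. ∠EXR = 84°  [△EXR]
3. ∠EXJ = 96°  [linear pair at X on JR]
4. ∠JEX = 62°  [△EJX]

∠JEX = 62°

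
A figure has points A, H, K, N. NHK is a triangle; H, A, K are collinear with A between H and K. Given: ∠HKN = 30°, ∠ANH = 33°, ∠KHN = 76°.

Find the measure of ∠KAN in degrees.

1. ∠AHN = 76°  [A on ray HK]
2. ∠HAN = 71°  [△NHA]
3. ∠KAN = 109°  [linear pair at A on HK]

∠KAN = 109°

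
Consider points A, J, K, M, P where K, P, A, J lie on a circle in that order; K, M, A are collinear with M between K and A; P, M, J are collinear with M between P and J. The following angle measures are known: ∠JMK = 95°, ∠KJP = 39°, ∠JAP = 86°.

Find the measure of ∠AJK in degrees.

∠AJK = 87°

1. ∠AKJ = 46°  [△KMJ]
2. ∠JKP = 94°  [cyclic KPAJ, opposite ∠K+∠A]
3. ∠JPK = 47°  [△KPJ]
4. ∠JAK = 47°  [same arc KJ]
5. ∠AJK = 87°  [△KAJ]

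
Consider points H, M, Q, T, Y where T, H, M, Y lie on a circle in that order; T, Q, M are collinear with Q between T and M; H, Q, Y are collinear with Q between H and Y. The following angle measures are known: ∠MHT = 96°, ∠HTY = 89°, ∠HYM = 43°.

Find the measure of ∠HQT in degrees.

1. ∠HMY = 91°  [cyclic THMY, opposite ∠T+∠M]
2. ∠HTM = 43°  [same arc HM]
3. ∠MHY = 46°  [△HMY]
4. ∠HMT = 41°  [△THM]
5. ∠HQM = 93°  [△HQM]
6. ∠HQT = 87°  [linear pair at Q on TM]

∠HQT = 87°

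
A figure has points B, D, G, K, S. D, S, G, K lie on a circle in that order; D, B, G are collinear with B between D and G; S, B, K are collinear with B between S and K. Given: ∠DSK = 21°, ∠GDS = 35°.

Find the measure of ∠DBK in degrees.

∠DBK = 56°

1. ∠DGK = 21°  [same arc DK]
2. ∠GKS = 35°  [same arc SG]
3. ∠GBK = 124°  [△GBK]
4. ∠DBK = 56°  [linear pair at B on DG]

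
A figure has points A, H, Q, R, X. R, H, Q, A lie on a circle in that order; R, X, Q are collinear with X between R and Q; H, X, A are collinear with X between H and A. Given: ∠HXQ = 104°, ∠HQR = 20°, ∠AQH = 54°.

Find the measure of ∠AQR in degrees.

1. ∠AXR = 104°  [vertical angles at X]
2. ∠AHQ = 56°  [△HXQ]
3. ∠HAQ = 70°  [△HQA]
4. ∠AXQ = 76°  [linear pair at X on RQ]
5. ∠AQR = 34°  [△QXA]

∠AQR = 34°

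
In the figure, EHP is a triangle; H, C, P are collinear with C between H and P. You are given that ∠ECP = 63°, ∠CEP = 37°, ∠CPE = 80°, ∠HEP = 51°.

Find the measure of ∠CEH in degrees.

1. ∠ECH = 117°  [linear pair at C on HP]
2. ∠EPH = 80°  [C on ray PH]
3. ∠EHP = 49°  [△EHP]
4. ∠CHE = 49°  [C on ray HP]
5. ∠CEH = 14°  [△EHC]

∠CEH = 14°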